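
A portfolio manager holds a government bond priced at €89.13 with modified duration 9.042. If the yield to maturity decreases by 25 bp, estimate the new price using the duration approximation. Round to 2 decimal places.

Duration approximation: ΔP/P ≈ -D_mod · Δy = -9.042 × (-0.0025) = +0.022605.
New price ≈ 89.13 × (1 + 0.022605) = 91.14478365.

€91.14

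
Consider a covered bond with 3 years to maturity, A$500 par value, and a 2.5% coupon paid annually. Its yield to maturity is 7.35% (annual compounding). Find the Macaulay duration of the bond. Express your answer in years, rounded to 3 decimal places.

Periodic yield y = 0.0735. Discount each cash flow and weight by its year:
  t   CF        PV=CF/(1+0.0735)^t    t·PV
  1        12.50        11.6442        11.6442
  2        12.50        10.8469        21.6938
  3       512.50       414.2740     1,242.8221
  Σ                    436.7651     1,276.1601
Price P = Σ PV = 436.7651.
Macaulay duration = Σ(t·PV) / P = 1,276.1601 / 436.7651 = 2.92185 years.

2.922 years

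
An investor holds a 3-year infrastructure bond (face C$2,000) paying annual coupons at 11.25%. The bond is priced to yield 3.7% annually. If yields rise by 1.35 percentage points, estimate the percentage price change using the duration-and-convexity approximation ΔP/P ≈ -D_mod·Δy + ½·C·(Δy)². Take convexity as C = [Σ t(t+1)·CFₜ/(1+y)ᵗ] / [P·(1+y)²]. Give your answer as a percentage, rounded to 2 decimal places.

-3.47%

With y = 0.037:
  t   CF        PV=CF/(1+0.037)^t    t·PV        t(t+1)·PV
  1       225.00       216.9720       216.9720         433.9441
  2       225.00       209.2305       418.4610       1,255.3830
  3     2,225.00     1,995.2336     5,985.7008      23,942.8030
  Σ                  2,421.4361     6,621.1338      25,632.1301
P = 2,421.4361; D_Mac = 2.73438 yrs; D_mod = 2.63682 yrs; C = 9.84360.
Duration effect: -2.63682 × (+0.0135) = -0.035597
Convexity effect: 0.5 × 9.84360 × (0.0135)² = +0.0008970
ΔP/P ≈ -0.035597 + 0.0008970 = -0.034700 = -3.4700%.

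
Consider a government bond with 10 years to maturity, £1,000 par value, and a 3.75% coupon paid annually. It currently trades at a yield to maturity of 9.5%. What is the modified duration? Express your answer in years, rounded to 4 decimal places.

7.3695 years

Periodic yield y = 0.095. First find Macaulay duration:
  t   CF        PV=CF/(1+0.095)^t    t·PV
  1        37.50        34.2466        34.2466
  2        37.50        31.2754        62.5508
  3        37.50        28.5620        85.6861
  4        37.50        26.0840       104.3361
  5        37.50        23.8210       119.1052
  6        37.50        21.7544       130.5262
  7        37.50        19.8670       139.0690
  8        37.50        18.1434       145.1471
  9        37.50        16.5693       149.1237
  10    1,037.50       418.6460     4,186.4597
  Σ                    638.9691     5,156.2505
P = 638.9691; Macaulay duration = 5,156.2505 / 638.9691 = 8.06964 years.
Modified duration = D_Mac / (1 + y) = 8.06964 / 1.095 = 7.36953 years.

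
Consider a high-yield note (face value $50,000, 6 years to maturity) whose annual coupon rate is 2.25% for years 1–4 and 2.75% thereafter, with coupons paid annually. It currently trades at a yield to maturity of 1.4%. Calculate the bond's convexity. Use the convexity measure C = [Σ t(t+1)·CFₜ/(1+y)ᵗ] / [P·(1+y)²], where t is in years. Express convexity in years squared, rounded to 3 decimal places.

37.999

With y = 0.014:
  t   CF        PV=CF/(1+0.014)^t    t·PV        t(t+1)·PV
  1     1,125.00     1,109.4675     1,109.4675       2,218.9349
  2     1,125.00     1,094.1494     2,188.2987       6,564.8962
  3     1,125.00     1,079.0428     3,237.1283      12,948.5132
  4     1,125.00     1,064.1447     4,256.5790      21,282.8948
  5     1,375.00     1,282.6641     6,413.3203      38,479.9215
  6    51,375.00    47,263.3069   283,579.8414   1,985,058.8898
  Σ                 52,892.7753   300,784.6351   2,066,554.0504
P = 52,892.7753.
Convexity = Σ t(t+1)·PV / [P·(1+y)²] = 2,066,554.0504 / (52,892.7753 × 1.028196) = 37.99920.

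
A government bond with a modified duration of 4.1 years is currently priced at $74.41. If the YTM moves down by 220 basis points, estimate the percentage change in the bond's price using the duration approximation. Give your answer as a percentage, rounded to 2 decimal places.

Duration approximation: ΔP/P ≈ -D_mod · Δy = -4.1 × (-0.022) = +0.090200.
As a percentage: +9.0200%.

+9.02%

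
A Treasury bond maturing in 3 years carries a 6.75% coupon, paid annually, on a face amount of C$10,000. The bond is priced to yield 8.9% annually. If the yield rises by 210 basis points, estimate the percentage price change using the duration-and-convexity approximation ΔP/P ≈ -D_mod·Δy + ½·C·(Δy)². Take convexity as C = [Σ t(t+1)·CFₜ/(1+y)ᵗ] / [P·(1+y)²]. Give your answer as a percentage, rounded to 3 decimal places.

-5.212%

With y = 0.089:
  t   CF        PV=CF/(1+0.089)^t    t·PV        t(t+1)·PV
  1       675.00       619.8347       619.8347       1,239.6694
  2       675.00       569.1779     1,138.3558       3,415.0673
  3    10,675.00     8,265.7877    24,797.3630      99,189.4519
  Σ                  9,454.8002    26,555.5534     103,844.1886
P = 9,454.8002; D_Mac = 2.80868 yrs; D_mod = 2.57914 yrs; C = 9.26135.
Duration effect: -2.57914 × (+0.021) = -0.054162
Convexity effect: 0.5 × 9.26135 × (0.021)² = +0.0020421
ΔP/P ≈ -0.054162 + 0.0020421 = -0.052120 = -5.2120%.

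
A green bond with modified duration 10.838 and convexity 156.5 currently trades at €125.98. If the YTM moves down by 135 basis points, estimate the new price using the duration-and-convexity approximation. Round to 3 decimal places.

€146.209

Duration effect: -D_mod·Δy = -10.838 × (-0.0135) = +0.146313
Convexity effect: ½·C·(Δy)² = 0.5 × 156.5 × (-0.0135)² = +0.0142610625
ΔP/P ≈ +0.146313 + 0.0142610625 = +0.1605740625
New price ≈ 125.98 × (1 + 0.1605740625) = 146.20912039375.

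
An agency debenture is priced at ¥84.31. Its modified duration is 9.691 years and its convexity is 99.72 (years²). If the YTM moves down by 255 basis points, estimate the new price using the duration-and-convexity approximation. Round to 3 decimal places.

¥107.878

Duration effect: -D_mod·Δy = -9.691 × (-0.0255) = +0.2471205
Convexity effect: ½·C·(Δy)² = 0.5 × 99.72 × (-0.0255)² = +0.032421465
ΔP/P ≈ +0.2471205 + 0.032421465 = +0.279541965
New price ≈ 84.31 × (1 + 0.279541965) = 107.87818306915.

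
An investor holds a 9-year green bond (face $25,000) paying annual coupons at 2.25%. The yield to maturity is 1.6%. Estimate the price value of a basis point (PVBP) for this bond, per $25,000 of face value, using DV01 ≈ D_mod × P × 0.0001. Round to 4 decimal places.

$21.4520

Periodic yield y = 0.016.
  t   CF        PV=CF/(1+0.016)^t    t·PV
  1       562.50       553.6417       553.6417
  2       562.50       544.9230     1,089.8459
  3       562.50       536.3415     1,609.0245
  4       562.50       527.8952     2,111.5807
  5       562.50       519.5819     2,597.9093
  6       562.50       511.3995     3,068.3969
  7       562.50       503.3459     3,523.4216
  8       562.50       495.4192     3,963.3539
  9    25,562.50    22,159.4998   199,435.4986
  Σ                 26,352.0477   217,952.6731
P = 26,352.0477; D_Mac = 8.27081 yrs; D_mod = 8.14056 yrs.
DV01 ≈ 8.14056 × 26,352.0477 × 0.0001 = 21.452035.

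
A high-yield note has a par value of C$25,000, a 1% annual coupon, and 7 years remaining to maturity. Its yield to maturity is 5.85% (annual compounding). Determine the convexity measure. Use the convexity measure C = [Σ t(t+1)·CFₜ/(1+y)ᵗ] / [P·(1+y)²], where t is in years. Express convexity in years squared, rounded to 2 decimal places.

47.64

With y = 0.0585:
  t   CF        PV=CF/(1+0.0585)^t    t·PV        t(t+1)·PV
  1       250.00       236.1833       236.1833         472.3666
  2       250.00       223.1302       446.2603       1,338.7810
  3       250.00       210.7985       632.3954       2,529.5814
  4       250.00       199.1483       796.5931       3,982.9656
  5       250.00       188.1420       940.7099       5,644.2592
  6       250.00       177.7440     1,066.4637       7,465.2460
  7    25,250.00    16,959.9804   118,719.8628     949,758.9023
  Σ                 18,195.1265   122,838.4685     971,192.1021
P = 18,195.1265.
Convexity = Σ t(t+1)·PV / [P·(1+y)²] = 971,192.1021 / (18,195.1265 × 1.120422) = 47.63963.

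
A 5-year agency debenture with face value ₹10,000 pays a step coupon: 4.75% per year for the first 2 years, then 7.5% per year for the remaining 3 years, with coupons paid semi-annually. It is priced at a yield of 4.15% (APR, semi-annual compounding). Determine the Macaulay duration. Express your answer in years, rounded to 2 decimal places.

4.47 years

Periodic yield y = 0.02075. Discount each cash flow and weight by its period:
  t   CF        PV=CF/(1+0.02075)^t    t·PV
  1       237.50       232.6721       232.6721
  2       237.50       227.9423       455.8845
  3       237.50       223.3086       669.9258
  4       237.50       218.7691       875.0766
  5       375.00       338.4031     1,692.0155
  6       375.00       331.5240     1,989.1438
  7       375.00       324.7847     2,273.4928
  8       375.00       318.1824     2,545.4592
  9       375.00       311.7143     2,805.4290
  10   10,375.00     8,448.7842    84,487.8424
  Σ                 10,976.0848    98,026.9416
Price P = Σ PV = 10,976.0848.
Macaulay duration = Σ(t·PV) / P = 98,026.9416 / 10,976.0848 = 8.93096 half-year periods.
In years: 8.93096 / 2 = 4.46548 years.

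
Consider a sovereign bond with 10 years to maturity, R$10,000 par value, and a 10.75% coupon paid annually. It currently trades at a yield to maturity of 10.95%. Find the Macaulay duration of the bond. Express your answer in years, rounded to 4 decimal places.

Periodic yield y = 0.1095. Discount each cash flow and weight by its year:
  t   CF        PV=CF/(1+0.1095)^t    t·PV
  1     1,075.00       968.9049       968.9049
  2     1,075.00       873.2807     1,746.5614
  3     1,075.00       787.0939     2,361.2817
  4     1,075.00       709.4132     2,837.6526
  5     1,075.00       639.3990     3,196.9948
  6     1,075.00       576.2947     3,457.7682
  7     1,075.00       519.4184     3,635.9287
  8     1,075.00       468.1554     3,745.2430
  9     1,075.00       421.9517     3,797.5650
  10   11,075.00     3,918.0563    39,180.5627
  Σ                  9,881.9680    64,928.4630
Price P = Σ PV = 9,881.9680.
Macaulay duration = Σ(t·PV) / P = 64,928.4630 / 9,881.9680 = 6.57040 years.

6.5704 years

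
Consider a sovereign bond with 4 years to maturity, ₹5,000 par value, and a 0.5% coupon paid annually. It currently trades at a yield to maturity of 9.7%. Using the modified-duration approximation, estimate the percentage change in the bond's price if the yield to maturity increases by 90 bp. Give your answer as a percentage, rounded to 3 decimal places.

-3.252%

Periodic yield y = 0.097. Modified duration first:
  t   CF        PV=CF/(1+0.097)^t    t·PV
  1        25.00        22.7894        22.7894
  2        25.00        20.7743        41.5486
  3        25.00        18.9374        56.8122
  4     5,025.00     3,469.8409    13,879.3634
  Σ                  3,532.3420    14,000.5136
P = 3,532.3420; D_Mac = 3.96352 yrs; D_mod = 3.96352/(1+0.097) = 3.61306 yrs.
ΔP/P ≈ -D_mod · Δy = -3.61306 × (+0.009) = -0.032517 = -3.2517%.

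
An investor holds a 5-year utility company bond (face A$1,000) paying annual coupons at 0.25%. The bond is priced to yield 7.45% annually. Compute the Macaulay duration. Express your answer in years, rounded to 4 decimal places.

Periodic yield y = 0.0745. Discount each cash flow and weight by its year:
  t   CF        PV=CF/(1+0.0745)^t    t·PV
  1         2.50         2.3267         2.3267
  2         2.50         2.1653         4.3307
  3         2.50         2.0152         6.0456
  4         2.50         1.8755         7.5020
  5     1,002.50       699.9263     3,499.6313
  Σ                    708.3090     3,519.8362
Price P = Σ PV = 708.3090.
Macaulay duration = Σ(t·PV) / P = 3,519.8362 / 708.3090 = 4.96935 years.

4.9694 years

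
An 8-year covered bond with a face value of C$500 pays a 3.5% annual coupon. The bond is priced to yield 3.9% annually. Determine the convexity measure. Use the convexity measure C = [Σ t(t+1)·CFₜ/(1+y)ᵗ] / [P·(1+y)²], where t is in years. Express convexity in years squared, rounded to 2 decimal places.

With y = 0.039:
  t   CF        PV=CF/(1+0.039)^t    t·PV        t(t+1)·PV
  1        17.50        16.8431        16.8431          33.6862
  2        17.50        16.2109        32.4218          97.2654
  3        17.50        15.6024        46.8072         187.2288
  4        17.50        15.0167        60.0670         300.3349
  5        17.50        14.4531        72.2654         433.5923
  6        17.50        13.9106        83.4634         584.2437
  7        17.50        13.3884        93.7189         749.7513
  8       517.50       381.0535     3,048.4281      27,435.8532
  Σ                    486.4787     3,454.0149      29,821.9559
P = 486.4787.
Convexity = Σ t(t+1)·PV / [P·(1+y)²] = 29,821.9559 / (486.4787 × 1.079521) = 56.78599.

56.79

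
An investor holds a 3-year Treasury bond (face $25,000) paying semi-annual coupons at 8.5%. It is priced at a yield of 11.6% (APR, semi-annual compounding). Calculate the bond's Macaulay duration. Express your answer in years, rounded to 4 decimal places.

2.6966 years

Periodic yield y = 0.058. Discount each cash flow and weight by its period:
  t   CF        PV=CF/(1+0.058)^t    t·PV
  1     1,062.50     1,004.2533     1,004.2533
  2     1,062.50       949.1997     1,898.3994
  3     1,062.50       897.1642     2,691.4926
  4     1,062.50       847.9813     3,391.9251
  5     1,062.50       801.4946     4,007.4730
  6    26,062.50    18,582.4112   111,494.4672
  Σ                 23,082.5043   124,488.0107
Price P = Σ PV = 23,082.5043.
Macaulay duration = Σ(t·PV) / P = 124,488.0107 / 23,082.5043 = 5.39318 half-year periods.
In years: 5.39318 / 2 = 2.69659 years.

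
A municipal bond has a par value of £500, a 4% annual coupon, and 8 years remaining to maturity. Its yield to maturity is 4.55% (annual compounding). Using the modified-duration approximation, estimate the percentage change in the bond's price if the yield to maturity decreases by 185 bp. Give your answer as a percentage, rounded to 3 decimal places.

Periodic yield y = 0.0455. Modified duration first:
  t   CF        PV=CF/(1+0.0455)^t    t·PV
  1        20.00        19.1296        19.1296
  2        20.00        18.2971        36.5942
  3        20.00        17.5008        52.5024
  4        20.00        16.7392        66.9567
  5        20.00        16.0107        80.0534
  6        20.00        15.3139        91.8834
  7        20.00        14.6474       102.5321
  8       520.00       364.2596     2,914.0771
  Σ                    481.8983     3,363.7288
P = 481.8983; D_Mac = 6.98016 yrs; D_mod = 6.98016/(1+0.0455) = 6.67639 yrs.
ΔP/P ≈ -D_mod · Δy = -6.67639 × (-0.0185) = +0.123513 = +12.3513%.

+12.351%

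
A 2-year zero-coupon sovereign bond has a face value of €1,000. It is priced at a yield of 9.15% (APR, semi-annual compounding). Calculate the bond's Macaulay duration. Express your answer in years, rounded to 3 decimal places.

2.000 years

A zero-coupon bond has a single cash flow at maturity, so its Macaulay duration equals its maturity: 2 years.
(Equivalently: 4 semi-annual periods ÷ 2 = 2 years.)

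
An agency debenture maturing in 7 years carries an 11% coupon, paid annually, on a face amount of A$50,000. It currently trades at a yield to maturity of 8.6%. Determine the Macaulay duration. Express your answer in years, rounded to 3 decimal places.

5.336 years

Periodic yield y = 0.086. Discount each cash flow and weight by its year:
  t   CF        PV=CF/(1+0.086)^t    t·PV
  1     5,500.00     5,064.4567     5,064.4567
  2     5,500.00     4,663.4040     9,326.8080
  3     5,500.00     4,294.1105    12,882.3314
  4     5,500.00     3,954.0612    15,816.2449
  5     5,500.00     3,640.9403    18,204.7017
  6     5,500.00     3,352.6154    20,115.6925
  7    55,500.00    31,151.8761   218,063.1324
  Σ                 56,121.4642   299,473.3676
Price P = Σ PV = 56,121.4642.
Macaulay duration = Σ(t·PV) / P = 299,473.3676 / 56,121.4642 = 5.33616 years.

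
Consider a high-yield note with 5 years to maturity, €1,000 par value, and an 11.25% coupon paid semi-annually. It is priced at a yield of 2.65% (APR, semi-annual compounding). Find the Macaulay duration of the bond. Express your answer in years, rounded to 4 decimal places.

4.1384 years

Periodic yield y = 0.01325. Discount each cash flow and weight by its period:
  t   CF        PV=CF/(1+0.01325)^t    t·PV
  1        56.25        55.5144        55.5144
  2        56.25        54.7885       109.5770
  3        56.25        54.0720       162.2161
  4        56.25        53.3649       213.4598
  5        56.25        52.6671       263.3355
  6        56.25        51.9784       311.8704
  7        56.25        51.2987       359.0908
  8        56.25        50.6279       405.0229
  9        56.25        49.9658       449.6924
  10    1,056.25       925.9778     9,259.7785
  Σ                  1,400.2556    11,589.5578
Price P = Σ PV = 1,400.2556.
Macaulay duration = Σ(t·PV) / P = 11,589.5578 / 1,400.2556 = 8.27674 half-year periods.
In years: 8.27674 / 2 = 4.13837 years.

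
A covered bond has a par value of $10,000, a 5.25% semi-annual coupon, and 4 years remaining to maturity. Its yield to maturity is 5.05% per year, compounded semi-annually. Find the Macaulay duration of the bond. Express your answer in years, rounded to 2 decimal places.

Periodic yield y = 0.02525. Discount each cash flow and weight by its period:
  t   CF        PV=CF/(1+0.02525)^t    t·PV
  1       262.50       256.0351       256.0351
  2       262.50       249.7294       499.4589
  3       262.50       243.5791       730.7372
  4       262.50       237.5802       950.3207
  5       262.50       231.7290     1,158.6451
  6       262.50       226.0220     1,356.1318
  7       262.50       220.4555     1,543.1882
  8    10,262.50     8,406.4948    67,251.9581
  Σ                 10,071.6250    73,746.4751
Price P = Σ PV = 10,071.6250.
Macaulay duration = Σ(t·PV) / P = 73,746.4751 / 10,071.6250 = 7.32220 half-year periods.
In years: 7.32220 / 2 = 3.66110 years.

3.66 years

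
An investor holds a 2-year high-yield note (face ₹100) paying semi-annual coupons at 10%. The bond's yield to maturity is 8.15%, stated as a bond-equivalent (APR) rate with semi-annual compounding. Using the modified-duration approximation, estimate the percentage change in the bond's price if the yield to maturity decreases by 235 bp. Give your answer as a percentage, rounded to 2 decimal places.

+4.21%

Periodic yield y = 0.04075. Modified duration first:
  t   CF        PV=CF/(1+0.04075)^t    t·PV
  1         5.00         4.8042         4.8042
  2         5.00         4.6161         9.2322
  3         5.00         4.4354        13.3061
  4       105.00        89.4960       357.9840
  Σ                    103.3517       385.3266
P = 103.3517; D_Mac = 3.72830 half-year periods = 1.86415 yrs; D_mod = 1.86415/(1+0.04075) = 1.79116 yrs.
ΔP/P ≈ -D_mod · Δy = -1.79116 × (-0.0235) = +0.042092 = +4.2092%.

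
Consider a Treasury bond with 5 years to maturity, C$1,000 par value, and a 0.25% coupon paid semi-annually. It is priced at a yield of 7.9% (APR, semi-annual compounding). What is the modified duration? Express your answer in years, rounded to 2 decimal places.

4.78 years

Periodic yield y = 0.0395. First find Macaulay duration:
  t   CF        PV=CF/(1+0.0395)^t    t·PV
  1         1.25         1.2025         1.2025
  2         1.25         1.1568         2.3136
  3         1.25         1.1128         3.3385
  4         1.25         1.0706         4.2823
  5         1.25         1.0299         5.1494
  6         1.25         0.9907         5.9445
  7         1.25         0.9531         6.6717
  8         1.25         0.9169         7.3351
  9         1.25         0.8820         7.9384
  10    1,001.25       679.6692     6,796.6920
  Σ                    688.9846     6,840.8680
P = 688.9846; Macaulay duration = 6,840.8680 / 688.9846 = 9.92891 half-year periods = 4.96446 years.
Modified duration = D_Mac / (1 + y) = 4.96446 / 1.0395 = 4.77581 years.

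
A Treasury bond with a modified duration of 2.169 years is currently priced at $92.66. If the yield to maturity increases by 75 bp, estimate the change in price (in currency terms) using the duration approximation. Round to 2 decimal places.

-$1.51

Duration approximation: ΔP/P ≈ -D_mod · Δy = -2.169 × (+0.0075) = -0.0162675.
ΔP ≈ 92.66 × (-0.0162675) = -1.50734655.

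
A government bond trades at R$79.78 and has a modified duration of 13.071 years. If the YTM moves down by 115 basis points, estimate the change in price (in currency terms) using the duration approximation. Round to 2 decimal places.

Duration approximation: ΔP/P ≈ -D_mod · Δy = -13.071 × (-0.0115) = +0.1503165.
ΔP ≈ 79.78 × (+0.1503165) = +11.99225037.

+R$11.99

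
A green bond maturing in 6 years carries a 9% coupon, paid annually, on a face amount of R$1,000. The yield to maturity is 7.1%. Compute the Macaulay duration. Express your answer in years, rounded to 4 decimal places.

4.9411 years

Periodic yield y = 0.071. Discount each cash flow and weight by its year:
  t   CF        PV=CF/(1+0.071)^t    t·PV
  1        90.00        84.0336        84.0336
  2        90.00        78.4628       156.9255
  3        90.00        73.2612       219.7836
  4        90.00        68.4045       273.6180
  5        90.00        63.8697       319.3487
  6     1,090.00       722.2535     4,333.5212
  Σ                  1,090.2853     5,387.2306
Price P = Σ PV = 1,090.2853.
Macaulay duration = Σ(t·PV) / P = 5,387.2306 / 1,090.2853 = 4.94112 years.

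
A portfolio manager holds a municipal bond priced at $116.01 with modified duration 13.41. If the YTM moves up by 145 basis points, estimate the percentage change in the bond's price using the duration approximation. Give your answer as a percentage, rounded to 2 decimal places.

Duration approximation: ΔP/P ≈ -D_mod · Δy = -13.41 × (+0.0145) = -0.194445.
As a percentage: -19.4445%.

-19.44%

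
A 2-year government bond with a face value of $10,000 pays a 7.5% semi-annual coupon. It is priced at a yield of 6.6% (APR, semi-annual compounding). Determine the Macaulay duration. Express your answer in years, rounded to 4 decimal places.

Periodic yield y = 0.033. Discount each cash flow and weight by its period:
  t   CF        PV=CF/(1+0.033)^t    t·PV
  1       375.00       363.0203       363.0203
  2       375.00       351.4234       702.8467
  3       375.00       340.1969     1,020.5906
  4    10,375.00     9,111.4358    36,445.7432
  Σ                 10,166.0763    38,532.2008
Price P = Σ PV = 10,166.0763.
Macaulay duration = Σ(t·PV) / P = 38,532.2008 / 10,166.0763 = 3.79027 half-year periods.
In years: 3.79027 / 2 = 1.89514 years.

1.8951 years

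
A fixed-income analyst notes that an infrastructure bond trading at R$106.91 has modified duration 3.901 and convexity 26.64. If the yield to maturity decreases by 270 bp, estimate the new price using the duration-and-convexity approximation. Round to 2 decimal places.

R$119.21

Duration effect: -D_mod·Δy = -3.901 × (-0.027) = +0.105327
Convexity effect: ½·C·(Δy)² = 0.5 × 26.64 × (-0.027)² = +0.00971028
ΔP/P ≈ +0.105327 + 0.00971028 = +0.11503728
New price ≈ 106.91 × (1 + 0.11503728) = 119.2086356048.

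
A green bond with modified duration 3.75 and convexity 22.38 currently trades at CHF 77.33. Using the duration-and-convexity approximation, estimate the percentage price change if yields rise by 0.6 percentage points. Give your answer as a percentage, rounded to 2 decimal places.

-2.21%

Duration effect: -D_mod·Δy = -3.75 × (+0.006) = -0.022500
Convexity effect: ½·C·(Δy)² = 0.5 × 22.38 × (0.006)² = +0.00040284
ΔP/P ≈ -0.022500 + 0.00040284 = -0.02209716
= -2.209716%.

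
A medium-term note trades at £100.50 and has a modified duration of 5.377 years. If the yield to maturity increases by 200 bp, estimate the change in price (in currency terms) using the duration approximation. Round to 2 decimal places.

-£10.81

Duration approximation: ΔP/P ≈ -D_mod · Δy = -5.377 × (+0.02) = -0.107540.
ΔP ≈ 100.50 × (-0.107540) = -10.80777.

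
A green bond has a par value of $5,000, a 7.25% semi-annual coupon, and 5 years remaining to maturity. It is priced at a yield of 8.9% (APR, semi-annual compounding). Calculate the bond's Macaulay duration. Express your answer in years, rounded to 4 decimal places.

4.2526 years

Periodic yield y = 0.0445. Discount each cash flow and weight by its period:
  t   CF        PV=CF/(1+0.0445)^t    t·PV
  1       181.25       173.5280       173.5280
  2       181.25       166.1350       332.2700
  3       181.25       159.0570       477.1709
  4       181.25       152.2805       609.1219
  5       181.25       145.7927       728.9635
  6       181.25       139.5813       837.4880
  7       181.25       133.6346       935.4422
  8       181.25       127.9412     1,023.5297
  9       181.25       122.4904     1,102.4135
  10    5,181.25     3,352.3558    33,523.5579
  Σ                  4,672.7965    39,743.4856
Price P = Σ PV = 4,672.7965.
Macaulay duration = Σ(t·PV) / P = 39,743.4856 / 4,672.7965 = 8.50529 half-year periods.
In years: 8.50529 / 2 = 4.25264 years.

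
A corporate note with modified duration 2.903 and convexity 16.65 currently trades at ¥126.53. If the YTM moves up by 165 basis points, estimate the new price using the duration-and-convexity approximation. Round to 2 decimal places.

Duration effect: -D_mod·Δy = -2.903 × (+0.0165) = -0.0478995
Convexity effect: ½·C·(Δy)² = 0.5 × 16.65 × (0.0165)² = +0.00226648125
ΔP/P ≈ -0.0478995 + 0.00226648125 = -0.04563301875
New price ≈ 126.53 × (1 - 0.04563301875) = 120.7560541375625.

¥120.76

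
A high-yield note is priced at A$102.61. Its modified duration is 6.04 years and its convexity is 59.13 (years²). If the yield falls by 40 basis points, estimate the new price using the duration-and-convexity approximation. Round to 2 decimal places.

Duration effect: -D_mod·Δy = -6.04 × (-0.004) = +0.024160
Convexity effect: ½·C·(Δy)² = 0.5 × 59.13 × (-0.004)² = +0.00047304
ΔP/P ≈ +0.024160 + 0.00047304 = +0.02463304
New price ≈ 102.61 × (1 + 0.02463304) = 105.1375962344.

A$105.14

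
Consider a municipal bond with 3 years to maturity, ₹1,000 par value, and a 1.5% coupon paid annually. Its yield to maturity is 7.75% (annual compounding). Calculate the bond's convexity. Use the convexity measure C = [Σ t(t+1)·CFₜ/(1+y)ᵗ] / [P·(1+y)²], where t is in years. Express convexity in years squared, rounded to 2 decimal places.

With y = 0.0775:
  t   CF        PV=CF/(1+0.0775)^t    t·PV        t(t+1)·PV
  1        15.00        13.9211        13.9211          27.8422
  2        15.00        12.9198        25.8397          77.5190
  3     1,015.00       811.3611     2,434.0834       9,736.3337
  Σ                    838.2021     2,473.8442       9,841.6949
P = 838.2021.
Convexity = Σ t(t+1)·PV / [P·(1+y)²] = 9,841.6949 / (838.2021 × 1.161006) = 10.11315.

10.11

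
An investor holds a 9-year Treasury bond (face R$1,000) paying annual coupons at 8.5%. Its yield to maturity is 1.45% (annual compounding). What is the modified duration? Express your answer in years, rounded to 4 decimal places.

7.0635 years

Periodic yield y = 0.0145. First find Macaulay duration:
  t   CF        PV=CF/(1+0.0145)^t    t·PV
  1        85.00        83.7851        83.7851
  2        85.00        82.5876       165.1752
  3        85.00        81.4072       244.2216
  4        85.00        80.2437       320.9746
  5        85.00        79.0968       395.4838
  6        85.00        77.9662       467.7975
  7        85.00        76.8519       537.9632
  8        85.00        75.7535       606.0277
  9     1,085.00       953.1501     8,578.3505
  Σ                  1,590.8420    11,399.7792
P = 1,590.8420; Macaulay duration = 11,399.7792 / 1,590.8420 = 7.16588 years.
Modified duration = D_Mac / (1 + y) = 7.16588 / 1.0145 = 7.06346 years.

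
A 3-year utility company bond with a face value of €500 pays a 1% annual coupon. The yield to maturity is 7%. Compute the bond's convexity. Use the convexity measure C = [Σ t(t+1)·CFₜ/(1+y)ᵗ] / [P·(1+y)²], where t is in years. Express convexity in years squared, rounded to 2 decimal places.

With y = 0.07:
  t   CF        PV=CF/(1+0.07)^t    t·PV        t(t+1)·PV
  1         5.00         4.6729         4.6729           9.3458
  2         5.00         4.3672         8.7344          26.2032
  3       505.00       412.2304     1,236.6913       4,946.7651
  Σ                    421.2705     1,250.0986       4,982.3141
P = 421.2705.
Convexity = Σ t(t+1)·PV / [P·(1+y)²] = 4,982.3141 / (421.2705 × 1.144900) = 10.33005.

10.33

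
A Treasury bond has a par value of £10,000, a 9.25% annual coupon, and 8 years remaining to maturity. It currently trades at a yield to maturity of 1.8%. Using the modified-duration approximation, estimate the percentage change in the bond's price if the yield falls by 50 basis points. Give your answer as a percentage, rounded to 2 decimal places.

Periodic yield y = 0.018. Modified duration first:
  t   CF        PV=CF/(1+0.018)^t    t·PV
  1       925.00       908.6444       908.6444
  2       925.00       892.5780     1,785.1560
  3       925.00       876.7957     2,630.3870
  4       925.00       861.2924     3,445.1696
  5       925.00       846.0633     4,230.3164
  6       925.00       831.1034     4,986.6205
  7       925.00       816.4081     5,714.8565
  8    10,925.00     9,471.9462    75,775.5694
  Σ                 15,504.8314    99,476.7198
P = 15,504.8314; D_Mac = 6.41585 yrs; D_mod = 6.41585/(1+0.018) = 6.30241 yrs.
ΔP/P ≈ -D_mod · Δy = -6.30241 × (-0.005) = +0.031512 = +3.1512%.

+3.15%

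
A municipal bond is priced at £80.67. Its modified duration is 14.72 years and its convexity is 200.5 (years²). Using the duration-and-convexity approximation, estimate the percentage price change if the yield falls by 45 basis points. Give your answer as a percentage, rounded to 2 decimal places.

+6.83%

Duration effect: -D_mod·Δy = -14.72 × (-0.0045) = +0.066240
Convexity effect: ½·C·(Δy)² = 0.5 × 200.5 × (-0.0045)² = +0.0020300625
ΔP/P ≈ +0.066240 + 0.0020300625 = +0.0682700625
= +6.82700625%.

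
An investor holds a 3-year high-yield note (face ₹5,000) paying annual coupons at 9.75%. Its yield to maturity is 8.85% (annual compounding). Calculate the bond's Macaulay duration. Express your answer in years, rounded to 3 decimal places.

Periodic yield y = 0.0885. Discount each cash flow and weight by its year:
  t   CF        PV=CF/(1+0.0885)^t    t·PV
  1       487.50       447.8640       447.8640
  2       487.50       411.4507       822.9013
  3     5,487.50     4,254.8988    12,764.6963
  Σ                  5,114.2135    14,035.4617
Price P = Σ PV = 5,114.2135.
Macaulay duration = Σ(t·PV) / P = 14,035.4617 / 5,114.2135 = 2.74440 years.

2.744 years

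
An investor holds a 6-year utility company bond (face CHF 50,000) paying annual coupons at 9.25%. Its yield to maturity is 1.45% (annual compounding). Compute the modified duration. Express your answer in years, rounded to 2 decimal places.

5.00 years

Periodic yield y = 0.0145. First find Macaulay duration:
  t   CF        PV=CF/(1+0.0145)^t    t·PV
  1     4,625.00     4,558.8960     4,558.8960
  2     4,625.00     4,493.7368     8,987.4736
  3     4,625.00     4,429.5089    13,288.5268
  4     4,625.00     4,366.1991    17,464.7962
  5     4,625.00     4,303.7940    21,518.9702
  6    54,625.00    50,104.7779   300,628.6677
  Σ                 72,256.9128   366,447.3306
P = 72,256.9128; Macaulay duration = 366,447.3306 / 72,256.9128 = 5.07145 years.
Modified duration = D_Mac / (1 + y) = 5.07145 / 1.0145 = 4.99897 years.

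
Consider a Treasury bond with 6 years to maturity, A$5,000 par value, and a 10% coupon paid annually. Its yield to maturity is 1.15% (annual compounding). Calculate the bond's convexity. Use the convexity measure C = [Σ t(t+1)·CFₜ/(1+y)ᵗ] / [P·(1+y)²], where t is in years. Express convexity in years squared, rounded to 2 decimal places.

32.24

With y = 0.0115:
  t   CF        PV=CF/(1+0.0115)^t    t·PV        t(t+1)·PV
  1       500.00       494.3154       494.3154         988.6307
  2       500.00       488.6954       977.3908       2,932.1723
  3       500.00       483.1393     1,449.4178       5,797.6713
  4       500.00       477.6463     1,910.5854       9,552.9268
  5       500.00       472.2159     2,361.0793      14,166.4758
  6     5,500.00     5,135.3183    30,811.9098     215,683.3683
  Σ                  7,551.3305    38,004.6984     249,121.2452
P = 7,551.3305.
Convexity = Σ t(t+1)·PV / [P·(1+y)²] = 249,121.2452 / (7,551.3305 × 1.023132) = 32.24449.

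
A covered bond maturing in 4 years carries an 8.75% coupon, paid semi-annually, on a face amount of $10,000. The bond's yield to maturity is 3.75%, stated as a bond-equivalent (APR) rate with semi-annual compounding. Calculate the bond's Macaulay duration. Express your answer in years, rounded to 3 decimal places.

Periodic yield y = 0.01875. Discount each cash flow and weight by its period:
  t   CF        PV=CF/(1+0.01875)^t    t·PV
  1       437.50       429.4479       429.4479
  2       437.50       421.5439       843.0878
  3       437.50       413.7854     1,241.3563
  4       437.50       406.1697     1,624.6790
  5       437.50       398.6942     1,993.4711
  6       437.50       391.3563     2,348.1378
  7       437.50       384.1534     2,689.0739
  8    10,437.50     8,996.1257    71,969.0055
  Σ                 11,841.2766    83,138.2593
Price P = Σ PV = 11,841.2766.
Macaulay duration = Σ(t·PV) / P = 83,138.2593 / 11,841.2766 = 7.02106 half-year periods.
In years: 7.02106 / 2 = 3.51053 years.

3.511 years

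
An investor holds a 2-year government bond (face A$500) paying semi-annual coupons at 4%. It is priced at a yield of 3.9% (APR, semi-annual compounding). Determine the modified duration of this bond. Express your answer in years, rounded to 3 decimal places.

1.905 years

Periodic yield y = 0.0195. First find Macaulay duration:
  t   CF        PV=CF/(1+0.0195)^t    t·PV
  1        10.00         9.8087         9.8087
  2        10.00         9.6211        19.2422
  3        10.00         9.4371        28.3113
  4       510.00       472.0861     1,888.3446
  Σ                    500.9531     1,945.7068
P = 500.9531; Macaulay duration = 1,945.7068 / 500.9531 = 3.88401 half-year periods = 1.94201 years.
Modified duration = D_Mac / (1 + y) = 1.94201 / 1.0195 = 1.90486 years.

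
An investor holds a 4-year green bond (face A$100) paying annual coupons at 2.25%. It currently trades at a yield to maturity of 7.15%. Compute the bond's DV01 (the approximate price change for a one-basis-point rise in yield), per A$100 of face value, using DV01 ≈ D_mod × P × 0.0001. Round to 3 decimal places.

Periodic yield y = 0.0715.
  t   CF        PV=CF/(1+0.0715)^t    t·PV
  1         2.25         2.0999         2.0999
  2         2.25         1.9597         3.9195
  3         2.25         1.8290         5.4869
  4       102.25        77.5701       310.2806
  Σ                     83.4587       321.7868
P = 83.4587; D_Mac = 3.85564 yrs; D_mod = 3.59836 yrs.
DV01 ≈ 3.59836 × 83.4587 × 0.0001 = 0.030031.

A$0.030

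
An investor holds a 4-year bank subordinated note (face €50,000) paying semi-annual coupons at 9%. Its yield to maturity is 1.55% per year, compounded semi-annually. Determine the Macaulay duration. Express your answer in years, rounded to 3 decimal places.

Periodic yield y = 0.00775. Discount each cash flow and weight by its period:
  t   CF        PV=CF/(1+0.00775)^t    t·PV
  1     2,250.00     2,232.6966     2,232.6966
  2     2,250.00     2,215.5263     4,431.0525
  3     2,250.00     2,198.4880     6,595.4640
  4     2,250.00     2,181.5807     8,726.3230
  5     2,250.00     2,164.8035    10,824.0176
  6     2,250.00     2,148.1553    12,888.9319
  7     2,250.00     2,131.6351    14,921.4460
  8    52,250.00    49,120.6200   392,964.9603
  Σ                 64,393.5056   453,584.8918
Price P = Σ PV = 64,393.5056.
Macaulay duration = Σ(t·PV) / P = 453,584.8918 / 64,393.5056 = 7.04395 half-year periods.
In years: 7.04395 / 2 = 3.52198 years.

3.522 years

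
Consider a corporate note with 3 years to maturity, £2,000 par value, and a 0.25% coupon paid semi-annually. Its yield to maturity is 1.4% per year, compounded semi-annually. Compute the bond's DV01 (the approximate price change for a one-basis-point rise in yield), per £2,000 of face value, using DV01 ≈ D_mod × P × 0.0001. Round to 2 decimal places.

£0.57

Periodic yield y = 0.007.
  t   CF        PV=CF/(1+0.007)^t    t·PV
  1         2.50         2.4826         2.4826
  2         2.50         2.4654         4.9307
  3         2.50         2.4482         7.3447
  4         2.50         2.4312         9.7248
  5         2.50         2.4143        12.0715
  6     2,002.50     1,920.4177    11,522.5062
  Σ                  1,932.6594    11,559.0606
P = 1,932.6594; D_Mac = 5.98091 half-year periods = 2.99045 yrs; D_mod = 2.96967 yrs.
DV01 ≈ 2.96967 × 1,932.6594 × 0.0001 = 0.573935.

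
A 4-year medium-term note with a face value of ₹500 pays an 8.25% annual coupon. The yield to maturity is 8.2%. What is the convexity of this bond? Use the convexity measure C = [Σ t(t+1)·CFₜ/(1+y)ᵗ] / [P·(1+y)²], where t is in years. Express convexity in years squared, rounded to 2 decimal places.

14.63

With y = 0.082:
  t   CF        PV=CF/(1+0.082)^t    t·PV        t(t+1)·PV
  1        41.25        38.1238        38.1238          76.2477
  2        41.25        35.2346        70.4692         211.4076
  3        41.25        32.5643        97.6930         390.7720
  4       541.25       394.9016     1,579.6063       7,898.0315
  Σ                    500.8244     1,785.8924       8,576.4588
P = 500.8244.
Convexity = Σ t(t+1)·PV / [P·(1+y)²] = 8,576.4588 / (500.8244 × 1.170724) = 14.62743.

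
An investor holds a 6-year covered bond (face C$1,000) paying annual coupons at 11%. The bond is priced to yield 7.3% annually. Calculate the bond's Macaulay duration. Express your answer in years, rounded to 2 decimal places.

Periodic yield y = 0.073. Discount each cash flow and weight by its year:
  t   CF        PV=CF/(1+0.073)^t    t·PV
  1       110.00       102.5163       102.5163
  2       110.00        95.5418       191.0835
  3       110.00        89.0417       267.1251
  4       110.00        82.9839       331.9356
  5       110.00        77.3382       386.6910
  6     1,110.00       727.3185     4,363.9111
  Σ                  1,174.7404     5,643.2627
Price P = Σ PV = 1,174.7404.
Macaulay duration = Σ(t·PV) / P = 5,643.2627 / 1,174.7404 = 4.80384 years.

4.80 years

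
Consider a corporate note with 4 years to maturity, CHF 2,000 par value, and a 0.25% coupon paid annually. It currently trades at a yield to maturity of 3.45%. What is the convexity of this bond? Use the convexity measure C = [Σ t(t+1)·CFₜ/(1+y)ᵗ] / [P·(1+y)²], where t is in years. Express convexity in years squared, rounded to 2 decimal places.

With y = 0.0345:
  t   CF        PV=CF/(1+0.0345)^t    t·PV        t(t+1)·PV
  1         5.00         4.8333         4.8333           9.6665
  2         5.00         4.6721         9.3441          28.0324
  3         5.00         4.5163        13.5488          54.1951
  4     2,005.00     1,750.6221     7,002.4882      35,012.4412
  Σ                  1,764.6436     7,030.2144      35,104.3352
P = 1,764.6436.
Convexity = Σ t(t+1)·PV / [P·(1+y)²] = 35,104.3352 / (1,764.6436 × 1.070190) = 18.58843.

18.59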